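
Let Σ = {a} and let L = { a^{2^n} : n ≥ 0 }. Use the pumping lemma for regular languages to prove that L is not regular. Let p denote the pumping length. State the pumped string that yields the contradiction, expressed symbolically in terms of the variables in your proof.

Suppose for contradiction that L is regular, and let p be the pumping length.
Take w = a^{2^p} ∈ L with |w| = 2^p ≥ p.
Write w = xyz as guaranteed by the lemma, with |xy| ≤ p and y is nonempty.
Then y = a^k for some k with 1 ≤ k ≤ p.
Pump with i = 2: xy^2z = a^{2^p+k}. Since 1 ≤ k ≤ p < 2^p, we have 2^p < 2^p+k < 2^{p+1}, so 2^p+k is not a power of 2. So xy^2z ∉ L.
This is a contradiction; hence L is not regular.

a^{2^p+k}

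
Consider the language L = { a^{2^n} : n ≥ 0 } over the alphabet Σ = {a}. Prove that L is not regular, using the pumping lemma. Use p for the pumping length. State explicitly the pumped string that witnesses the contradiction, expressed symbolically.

Suppose for contradiction that L is regular, and let p be the pumping length.
Take w = a^{2^p} ∈ L with |w| = 2^p ≥ p.
By the pumping lemma, w = xyz with |xy| ≤ p and y is nonempty.
Then y = a^k for some k with 1 ≤ k ≤ p.
Pump with i = 2: xy^2z = a^{2^p+k}. Since 1 ≤ k ≤ p < 2^p, we have 2^p < 2^p+k < 2^{p+1}, so 2^p+k is not a power of 2. So xy^2z ∉ L.
This is a contradiction; hence L is not regular.

a^{2^p+k}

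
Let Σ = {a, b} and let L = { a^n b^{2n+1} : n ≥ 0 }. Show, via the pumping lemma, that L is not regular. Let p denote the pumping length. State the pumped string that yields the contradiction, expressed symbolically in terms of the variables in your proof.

a^{p+k} b^{2p+1}

Toward a contradiction, assume L is regular with pumping length p.
Let w = a^p b^{2p+1} ∈ L; note |w| = 3p+1 ≥ p.
By the pumping lemma, w = xyz with |xy| ≤ p and |y| > 0.
Because |xy| ≤ p and w begins with p copies of a, we have y = a^k with 1 ≤ k ≤ p.
Pump with i = 2: xy^2z = a^{p+k} b^{2p+1}. For this to lie in L we would need 2p+1 = 2(p+k)+1, which forces k = 0. But k ≥ 1, so xy^2z ∉ L.
This contradicts the pumping lemma, so L is not regular.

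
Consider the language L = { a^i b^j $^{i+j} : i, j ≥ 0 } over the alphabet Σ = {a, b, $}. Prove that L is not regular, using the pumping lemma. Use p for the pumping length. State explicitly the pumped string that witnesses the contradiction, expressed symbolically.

a^{p+k} b^p $^{2p}

Assume L is regular. Let p be the pumping length given by the pumping lemma.
Take w = a^p b^p $^{2p} ∈ L (with i=j=p, i+j=2p), |w| = 4p ≥ p.
The pumping lemma gives a decomposition w = xyz where |xy| ≤ p and |y| ≥ 1.
The first p characters of w are a's, so xy (and hence y) consists only of a's. Write y = a^k, 1 ≤ k ≤ p.
Consider xy^2z = a^{p+k} b^p $^{2p}. Now the a- and b-counts sum to 2p+k, but the $-count is 2p ≠ 2p+k. So xy^2z ∉ L.
This is a contradiction; hence L is not regular.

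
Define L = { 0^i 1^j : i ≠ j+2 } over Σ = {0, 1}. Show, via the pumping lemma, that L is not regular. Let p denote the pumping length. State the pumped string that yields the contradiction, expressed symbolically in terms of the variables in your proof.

Toward a contradiction, assume L is regular with pumping length p.
Choose w = 0^p 1^{p+p!-2}. Since p ≠ (p+p!-2)+2 = p+p!, w ∈ L; and |w| ≥ p.
The pumping lemma gives a decomposition w = xyz where |xy| ≤ p and |y| > 0.
Since the first p symbols of w are all 0's and |xy| ≤ p, y lies entirely in the leading 0-block: y = 0^k for some k with 1 ≤ k ≤ p.
Since 1 ≤ k ≤ p, k divides p!; set t = 1 + p!/k. Then xy^t z has p + (p!/k)·k = p + p! copies of 0. Now the 0-count is p+p! and (1-count)+2 = (p+p!-2)+2 = p+p!, so i ≠ j+2 fails. So xy^t z = 0^{p+p!} 1^{p+p!-2} ∉ L.
Contradiction. Therefore L is not regular.

0^{p+p!} 1^{p+p!-2}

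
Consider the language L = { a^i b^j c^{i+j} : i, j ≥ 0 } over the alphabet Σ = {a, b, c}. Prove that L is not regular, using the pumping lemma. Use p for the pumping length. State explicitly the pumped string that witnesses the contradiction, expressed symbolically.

Assume L is regular; let p be its pumping constant.
Take w = a^p b^p c^{2p} ∈ L (with i=j=p, i+j=2p), |w| = 4p ≥ p.
Write w = xyz as guaranteed by the lemma, with |xy| ≤ p and |y| > 0.
Since the first p symbols of w are all a's and |xy| ≤ p, y lies entirely in the leading a-block: y = a^k for some k with 1 ≤ k ≤ p.
Consider xy^2z = a^{p+k} b^p c^{2p}. Now the a- and b-counts sum to 2p+k, but the c-count is 2p ≠ 2p+k. So xy^2z ∉ L.
This contradicts the pumping lemma, so L is not regular.

a^{p+k} b^p c^{2p}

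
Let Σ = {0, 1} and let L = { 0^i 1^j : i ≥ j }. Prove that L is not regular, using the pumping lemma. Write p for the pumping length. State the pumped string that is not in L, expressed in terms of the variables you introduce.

Suppose for contradiction that L is regular, and let p be the pumping length.
Choose w = 0^p 1^p ∈ L, with |w| = 2p ≥ p.
By the pumping lemma, w = xyz with |xy| ≤ p and |y| > 0.
Since the first p symbols of w are all 0's and |xy| ≤ p, y lies entirely in the leading 0-block: y = 0^k for some k with 1 ≤ k ≤ p.
Consider xy^0z = xz = 0^{p-k} 1^p. Since k ≥ 1, the 0-count p-k is less than p, so i ≥ j fails; thus xz ∉ L.
This contradicts the pumping lemma, so L is not regular.

0^{p-k} 1^p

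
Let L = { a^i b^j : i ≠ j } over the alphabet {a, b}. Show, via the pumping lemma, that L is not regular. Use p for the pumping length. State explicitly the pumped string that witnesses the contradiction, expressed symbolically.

Suppose for contradiction that L is regular, and let p be the pumping length.
Choose w = a^p b^{p+p!}. Since p ≠ p+p!, w ∈ L; and |w| ≥ p.
The pumping lemma gives a decomposition w = xyz where |xy| ≤ p and |y| > 0.
The first p characters of w are a's, so xy (and hence y) consists only of a's. Write y = a^k, 1 ≤ k ≤ p.
Since 1 ≤ k ≤ p, k divides p!; set t = 1 + p!/k. Then xy^t z has p + (p!/k)·k = p + p! copies of a. Now the a-count equals the b-count, so i ≠ j fails. So xy^t z = a^{p+p!} b^{p+p!} ∉ L.
This is a contradiction; hence L is not regular.

a^{p+p!} b^{p+p!}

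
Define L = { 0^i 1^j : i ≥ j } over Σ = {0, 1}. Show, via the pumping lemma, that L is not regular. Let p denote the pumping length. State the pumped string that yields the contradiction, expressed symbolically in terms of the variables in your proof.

Toward a contradiction, assume L is regular with pumping length p.
Choose w = 0^p 1^p ∈ L, with |w| = 2p ≥ p.
The pumping lemma gives a decomposition w = xyz where |xy| ≤ p and y is nonempty.
Since the first p symbols of w are all 0's and |xy| ≤ p, y lies entirely in the leading 0-block: y = 0^k for some k with 1 ≤ k ≤ p.
Consider xy^0z = xz = 0^{p-k} 1^p. Since k ≥ 1, the 0-count p-k is less than p, so i ≥ j fails; thus xz ∉ L.
Contradiction. Therefore L is not regular.

0^{p-k} 1^p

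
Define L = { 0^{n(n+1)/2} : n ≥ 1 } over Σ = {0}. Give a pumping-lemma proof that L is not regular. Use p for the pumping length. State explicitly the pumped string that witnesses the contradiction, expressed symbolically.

Toward a contradiction, assume L is regular with pumping length p.
Take w = 0^{p(p+1)/2} ∈ L with |w| = p(p+1)/2 ≥ p.
By the pumping lemma, w = xyz with |xy| ≤ p and |y| ≥ 1.
Then y = 0^k for some k with 1 ≤ k ≤ p.
Pump with i = 2: xy^2z = 0^{p(p+1)/2+k}. Since 1 ≤ k ≤ p, p(p+1)/2 < p(p+1)/2+k ≤ p(p+1)/2+p < (p+1)(p+2)/2, so p(p+1)/2+k is strictly between consecutive triangular numbers. So xy^2z ∉ L.
Contradiction. Therefore L is not regular.

0^{p(p+1)/2+k}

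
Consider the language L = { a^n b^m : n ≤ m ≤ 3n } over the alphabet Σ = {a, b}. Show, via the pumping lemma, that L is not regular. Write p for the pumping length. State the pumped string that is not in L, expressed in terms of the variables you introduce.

a^{p+k} b^p

Assume L is regular; let p be its pumping constant.
Take w = a^p b^p ∈ L (since p ≤ p ≤ 3p), with |w| = 2p ≥ p.
By the pumping lemma, w = xyz with |xy| ≤ p and |y| > 0.
Because |xy| ≤ p and w begins with p copies of a, we have y = a^k with 1 ≤ k ≤ p.
Pump with i = 2: xy^2z = a^{p+k} b^p. Now n = p+k > p = m, so the condition n ≤ m fails. Thus xy^2z ∉ L.
This contradicts the pumping lemma, so L is not regular.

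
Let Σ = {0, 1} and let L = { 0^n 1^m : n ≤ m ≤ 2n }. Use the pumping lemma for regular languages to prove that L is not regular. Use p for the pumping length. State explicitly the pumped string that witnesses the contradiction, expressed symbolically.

0^{p+k} 1^p

Suppose for contradiction that L is regular, and let p be the pumping length.
Take w = 0^p 1^p ∈ L (since p ≤ p ≤ 2p), with |w| = 2p ≥ p.
The pumping lemma gives a decomposition w = xyz where |xy| ≤ p and |y| ≥ 1.
Because |xy| ≤ p and w begins with p copies of 0, we have y = 0^k with 1 ≤ k ≤ p.
Pump with i = 2: xy^2z = 0^{p+k} 1^p. Now n = p+k > p = m, so the condition n ≤ m fails. Thus xy^2z ∉ L.
Contradiction. Therefore L is not regular.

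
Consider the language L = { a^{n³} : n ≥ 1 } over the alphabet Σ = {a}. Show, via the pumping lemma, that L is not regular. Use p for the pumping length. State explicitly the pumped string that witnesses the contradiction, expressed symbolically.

a^{p³+k}

Assume L is regular; let p be its pumping constant.
Take w = a^{p³} ∈ L with |w| = p³ ≥ p.
By the pumping lemma, w = xyz with |xy| ≤ p and |y| ≥ 1.
Then y = a^k for some k with 1 ≤ k ≤ p.
Pump with i = 2: xy^2z = a^{p³+k}. Since 1 ≤ k ≤ p, p³ < p³+k ≤ p³+p < p³+3p²+3p+1 = (p+1)³, so p³+k is not a perfect cube. So xy^2z ∉ L.
This contradicts the pumping lemma, so L is not regular.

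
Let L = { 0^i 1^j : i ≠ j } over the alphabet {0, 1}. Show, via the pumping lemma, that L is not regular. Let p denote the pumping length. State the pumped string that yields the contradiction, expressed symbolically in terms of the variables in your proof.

0^{p+p!} 1^{p+p!}

Assume L is regular; let p be its pumping constant.
Choose w = 0^p 1^{p+p!}. Since p ≠ p+p!, w ∈ L; and |w| ≥ p.
Write w = xyz as guaranteed by the lemma, with |xy| ≤ p and |y| > 0.
The first p characters of w are 0's, so xy (and hence y) consists only of 0's. Write y = 0^k, 1 ≤ k ≤ p.
Since 1 ≤ k ≤ p, k divides p!; set t = 1 + p!/k. Then xy^t z has p + (p!/k)·k = p + p! copies of 0. Now the 0-count equals the 1-count, so i ≠ j fails. So xy^t z = 0^{p+p!} 1^{p+p!} ∉ L.
This contradicts the pumping lemma, so L is not regular.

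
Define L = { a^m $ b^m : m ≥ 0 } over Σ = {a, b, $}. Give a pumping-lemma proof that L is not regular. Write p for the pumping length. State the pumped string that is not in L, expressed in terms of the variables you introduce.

a^{p+k} $ b^p

Suppose for contradiction that L is regular, and let p be the pumping length.
Take w = a^p $ b^p ∈ L with |w| = 2p+1 ≥ p.
By the pumping lemma, w = xyz with |xy| ≤ p and y is nonempty.
Since the first p symbols of w are all a's and |xy| ≤ p, y lies entirely in the leading a-block: y = a^k for some k with 1 ≤ k ≤ p.
Pump with i = 2: xy^2z = a^{p+k} $ b^p, which would require p+k = p. But k ≥ 1, so xy^2z ∉ L.
This contradicts the pumping lemma, so L is not regular.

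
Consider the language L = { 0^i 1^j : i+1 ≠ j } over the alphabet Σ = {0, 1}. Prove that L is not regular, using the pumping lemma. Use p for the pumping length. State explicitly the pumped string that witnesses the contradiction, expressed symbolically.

Suppose for contradiction that L is regular, and let p be the pumping length.
Choose w = 0^p 1^{p+p!+1}. Since p ≠ (p+p!+1)-1 = p+p!, w ∈ L; and |w| ≥ p.
The pumping lemma gives a decomposition w = xyz where |xy| ≤ p and |y| > 0.
Because |xy| ≤ p and w begins with p copies of 0, we have y = 0^k with 1 ≤ k ≤ p.
Since 1 ≤ k ≤ p, k divides p!; set t = 1 + p!/k. Then xy^t z has p + (p!/k)·k = p + p! copies of 0. Now the 0-count is p+p! and (1-count)-1 = (p+p!+1)-1 = p+p!, so i+1 ≠ j fails. So xy^t z = 0^{p+p!} 1^{p+p!+1} ∉ L.
This is a contradiction; hence L is not regular.

0^{p+p!} 1^{p+p!+1}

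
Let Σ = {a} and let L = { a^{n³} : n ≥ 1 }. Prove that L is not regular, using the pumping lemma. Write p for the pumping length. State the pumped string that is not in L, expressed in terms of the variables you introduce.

Suppose for contradiction that L is regular, and let p be the pumping length.
Take w = a^{p³} ∈ L with |w| = p³ ≥ p.
Write w = xyz as guaranteed by the lemma, with |xy| ≤ p and |y| ≥ 1.
Then y = a^k for some k with 1 ≤ k ≤ p.
Pump with i = 2: xy^2z = a^{p³+k}. Since 1 ≤ k ≤ p, p³ < p³+k ≤ p³+p < p³+3p²+3p+1 = (p+1)³, so p³+k is not a perfect cube. So xy^2z ∉ L.
Contradiction. Therefore L is not regular.

a^{p³+k}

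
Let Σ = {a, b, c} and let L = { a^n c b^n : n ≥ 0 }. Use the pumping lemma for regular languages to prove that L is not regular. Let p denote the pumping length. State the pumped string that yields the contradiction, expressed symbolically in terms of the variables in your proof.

Suppose for contradiction that L is regular, and let p be the pumping length.
Take w = a^p c b^p ∈ L with |w| = 2p+1 ≥ p.
The pumping lemma gives a decomposition w = xyz where |xy| ≤ p and y is nonempty.
The first p characters of w are a's, so xy (and hence y) consists only of a's. Write y = a^k, 1 ≤ k ≤ p.
Pump with i = 2: xy^2z = a^{p+k} c b^p, which would require p+k = p. But k ≥ 1, so xy^2z ∉ L.
This contradicts the pumping lemma, so L is not regular.

a^{p+k} c b^p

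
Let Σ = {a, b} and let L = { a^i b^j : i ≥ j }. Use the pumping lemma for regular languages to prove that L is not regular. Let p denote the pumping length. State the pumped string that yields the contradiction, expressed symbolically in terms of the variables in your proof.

a^{p-k} b^p

Suppose for contradiction that L is regular, and let p be the pumping length.
Choose w = a^p b^p ∈ L, with |w| = 2p ≥ p.
By the pumping lemma, w = xyz with |xy| ≤ p and |y| ≥ 1.
The first p characters of w are a's, so xy (and hence y) consists only of a's. Write y = a^k, 1 ≤ k ≤ p.
Consider xy^0z = xz = a^{p-k} b^p. Since k ≥ 1, the a-count p-k is less than p, so i ≥ j fails; thus xz ∉ L.
This contradicts the pumping lemma, so L is not regular.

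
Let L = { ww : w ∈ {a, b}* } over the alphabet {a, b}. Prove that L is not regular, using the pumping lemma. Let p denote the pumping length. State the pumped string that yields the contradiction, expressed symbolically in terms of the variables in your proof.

a^{p+k} b^p a^p b^p

Toward a contradiction, assume L is regular with pumping length p.
Take w = a^p b^p a^p b^p = uu where u = a^pb^p; then w ∈ L and |w| = 4p ≥ p.
The pumping lemma gives a decomposition w = xyz where |xy| ≤ p and y is nonempty.
Because |xy| ≤ p and w begins with p copies of a, we have y = a^k with 1 ≤ k ≤ p.
Pump with i = 2: xy^2z = a^{p+k} b^p a^p b^p, of length 4p+k. Suppose this equals vv. The string starts with a and ends with b, so v does too; thus the boundary between the two copies of v is a b→a transition. There is exactly one such transition, at position 2p+k, so |v| = 2p+k and |vv| = 4p+2k ≠ 4p+k since k ≥ 1. So xy^2z ∉ L.
Contradiction. Therefore L is not regular.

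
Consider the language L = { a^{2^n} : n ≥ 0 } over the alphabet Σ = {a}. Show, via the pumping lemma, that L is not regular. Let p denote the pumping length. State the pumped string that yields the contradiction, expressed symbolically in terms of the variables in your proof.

a^{2^p+k}

Suppose for contradiction that L is regular, and let p be the pumping length.
Take w = a^{2^p} ∈ L with |w| = 2^p ≥ p.
Write w = xyz as guaranteed by the lemma, with |xy| ≤ p and y is nonempty.
Then y = a^k for some k with 1 ≤ k ≤ p.
Pump with i = 2: xy^2z = a^{2^p+k}. Since 1 ≤ k ≤ p < 2^p, we have 2^p < 2^p+k < 2^{p+1}, so 2^p+k is not a power of 2. So xy^2z ∉ L.
This contradicts the pumping lemma, so L is not regular.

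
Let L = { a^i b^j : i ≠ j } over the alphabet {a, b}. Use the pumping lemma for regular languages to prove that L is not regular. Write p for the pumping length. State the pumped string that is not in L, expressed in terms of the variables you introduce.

a^{p+p!} b^{p+p!}

Toward a contradiction, assume L is regular with pumping length p.
Choose w = a^p b^{p+p!}. Since p ≠ p+p!, w ∈ L; and |w| ≥ p.
By the pumping lemma, w = xyz with |xy| ≤ p and |y| ≥ 1.
Because |xy| ≤ p and w begins with p copies of a, we have y = a^k with 1 ≤ k ≤ p.
Since 1 ≤ k ≤ p, k divides p!; set t = 1 + p!/k. Then xy^t z has p + (p!/k)·k = p + p! copies of a. Now the a-count equals the b-count, so i ≠ j fails. So xy^t z = a^{p+p!} b^{p+p!} ∉ L.
This is a contradiction; hence L is not regular.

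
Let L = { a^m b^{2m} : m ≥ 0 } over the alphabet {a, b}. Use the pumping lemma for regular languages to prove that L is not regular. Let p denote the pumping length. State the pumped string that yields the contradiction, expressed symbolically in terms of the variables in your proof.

a^{p+k} b^{2p}

Suppose for contradiction that L is regular, and let p be the pumping length.
Choose w = a^p b^{2p}, which is in L with |w| = 3p ≥ p.
The pumping lemma gives a decomposition w = xyz where |xy| ≤ p and |y| ≥ 1.
The first p characters of w are a's, so xy (and hence y) consists only of a's. Write y = a^k, 1 ≤ k ≤ p.
Pump with i = 2: xy^2z = a^{p+k} b^{2p}. For this to lie in L we would need 2p = 2(p+k), which forces k = 0. But k ≥ 1, so xy^2z ∉ L.
Contradiction. Therefore L is not regular.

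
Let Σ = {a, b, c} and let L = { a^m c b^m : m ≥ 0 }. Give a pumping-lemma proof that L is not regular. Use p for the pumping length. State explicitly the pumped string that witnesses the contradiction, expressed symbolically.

a^{p+k} c b^p

Assume L is regular. Let p be the pumping length given by the pumping lemma.
Take w = a^p c b^p ∈ L with |w| = 2p+1 ≥ p.
The pumping lemma gives a decomposition w = xyz where |xy| ≤ p and |y| ≥ 1.
The first p characters of w are a's, so xy (and hence y) consists only of a's. Write y = a^k, 1 ≤ k ≤ p.
Pump with i = 2: xy^2z = a^{p+k} c b^p, which would require p+k = p. But k ≥ 1, so xy^2z ∉ L.
This is a contradiction; hence L is not regular.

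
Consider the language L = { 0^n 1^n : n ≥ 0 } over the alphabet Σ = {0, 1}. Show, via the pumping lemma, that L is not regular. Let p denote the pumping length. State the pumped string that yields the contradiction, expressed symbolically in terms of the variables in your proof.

0^{p+k} 1^p

Assume L is regular; let p be its pumping constant.
Take w = 0^p 1^p. Then w ∈ L and |w| = 2p ≥ p.
By the pumping lemma, w = xyz with |xy| ≤ p and |y| ≥ 1.
The first p characters of w are 0's, so xy (and hence y) consists only of 0's. Write y = 0^k, 1 ≤ k ≤ p.
Pump with i = 2: xy^2z = 0^{p+k} 1^p. For this to lie in L we would need p = p+k, which forces k = 0. But k ≥ 1, so xy^2z ∉ L.
Contradiction. Therefore L is not regular.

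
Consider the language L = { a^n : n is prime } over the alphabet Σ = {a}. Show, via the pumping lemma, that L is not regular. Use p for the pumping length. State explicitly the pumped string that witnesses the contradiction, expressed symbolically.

a^{q(1+k)}

Suppose for contradiction that L is regular, and let p be the pumping length.
Let q be a prime with q ≥ p+2 (infinitely many primes exist), and take w = a^q ∈ L with |w| = q ≥ p.
The pumping lemma gives a decomposition w = xyz where |xy| ≤ p and |y| > 0.
Then y = a^k for some k with 1 ≤ k ≤ p.
Since 1 ≤ k ≤ p, |xz| = q-k. Pump with i = q+1: |xy^{q+1}z| = (q-k)+(q+1)k = q+qk = q(1+k), which is composite (both factors ≥ 2). So xy^{q+1}z = a^{q(1+k)} ∉ L.
Contradiction. Therefore L is not regular.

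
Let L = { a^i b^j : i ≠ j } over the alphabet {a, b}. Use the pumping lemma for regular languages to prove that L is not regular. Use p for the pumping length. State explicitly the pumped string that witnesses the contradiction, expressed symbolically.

a^{p+p!} b^{p+p!}

Suppose for contradiction that L is regular, and let p be the pumping length.
Choose w = a^p b^{p+p!}. Since p ≠ p+p!, w ∈ L; and |w| ≥ p.
By the pumping lemma, w = xyz with |xy| ≤ p and y is nonempty.
Because |xy| ≤ p and w begins with p copies of a, we have y = a^k with 1 ≤ k ≤ p.
Since 1 ≤ k ≤ p, k divides p!; set t = 1 + p!/k. Then xy^t z has p + (p!/k)·k = p + p! copies of a. Now the a-count equals the b-count, so i ≠ j fails. So xy^t z = a^{p+p!} b^{p+p!} ∉ L.
Contradiction. Therefore L is not regular.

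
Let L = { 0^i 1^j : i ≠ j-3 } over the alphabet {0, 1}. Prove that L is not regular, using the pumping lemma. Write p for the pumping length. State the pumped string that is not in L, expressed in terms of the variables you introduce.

0^{p+p!} 1^{p+p!+3}

Assume L is regular; let p be its pumping constant.
Choose w = 0^p 1^{p+p!+3}. Since p ≠ (p+p!+3)-3 = p+p!, w ∈ L; and |w| ≥ p.
The pumping lemma gives a decomposition w = xyz where |xy| ≤ p and |y| > 0.
The first p characters of w are 0's, so xy (and hence y) consists only of 0's. Write y = 0^k, 1 ≤ k ≤ p.
Since 1 ≤ k ≤ p, k divides p!; set t = 1 + p!/k. Then xy^t z has p + (p!/k)·k = p + p! copies of 0. Now the 0-count is p+p! and (1-count)-3 = (p+p!+3)-3 = p+p!, so i ≠ j-3 fails. So xy^t z = 0^{p+p!} 1^{p+p!+3} ∉ L.
This contradicts the pumping lemma, so L is not regular.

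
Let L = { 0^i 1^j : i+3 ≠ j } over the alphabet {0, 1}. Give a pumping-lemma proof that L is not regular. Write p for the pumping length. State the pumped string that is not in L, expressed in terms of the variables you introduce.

Assume L is regular; let p be its pumping constant.
Choose w = 0^p 1^{p+p!+3}. Since p ≠ (p+p!+3)-3 = p+p!, w ∈ L; and |w| ≥ p.
The pumping lemma gives a decomposition w = xyz where |xy| ≤ p and |y| ≥ 1.
The first p characters of w are 0's, so xy (and hence y) consists only of 0's. Write y = 0^k, 1 ≤ k ≤ p.
Since 1 ≤ k ≤ p, k divides p!; set t = 1 + p!/k. Then xy^t z has p + (p!/k)·k = p + p! copies of 0. Now the 0-count is p+p! and (1-count)-3 = (p+p!+3)-3 = p+p!, so i+3 ≠ j fails. So xy^t z = 0^{p+p!} 1^{p+p!+3} ∉ L.
This is a contradiction; hence L is not regular.

0^{p+p!} 1^{p+p!+3}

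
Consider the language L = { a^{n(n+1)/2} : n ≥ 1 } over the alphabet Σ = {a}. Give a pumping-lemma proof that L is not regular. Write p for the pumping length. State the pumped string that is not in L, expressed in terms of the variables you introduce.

Assume L is regular. Let p be the pumping length given by the pumping lemma.
Take w = a^{p(p+1)/2} ∈ L with |w| = p(p+1)/2 ≥ p.
Write w = xyz as guaranteed by the lemma, with |xy| ≤ p and y is nonempty.
Then y = a^k for some k with 1 ≤ k ≤ p.
Pump with i = 2: xy^2z = a^{p(p+1)/2+k}. Since 1 ≤ k ≤ p, p(p+1)/2 < p(p+1)/2+k ≤ p(p+1)/2+p < (p+1)(p+2)/2, so p(p+1)/2+k is strictly between consecutive triangular numbers. So xy^2z ∉ L.
Contradiction. Therefore L is not regular.

a^{p(p+1)/2+k}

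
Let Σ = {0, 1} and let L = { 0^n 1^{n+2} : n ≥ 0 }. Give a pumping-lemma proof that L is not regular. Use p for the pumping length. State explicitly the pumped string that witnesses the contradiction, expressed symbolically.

0^{p+k} 1^{p+2}

Toward a contradiction, assume L is regular with pumping length p.
Choose w = 0^p 1^{p+2}, which is in L with |w| = 2p+2 ≥ p.
By the pumping lemma, w = xyz with |xy| ≤ p and |y| ≥ 1.
Because |xy| ≤ p and w begins with p copies of 0, we have y = 0^k with 1 ≤ k ≤ p.
Pump with i = 2: xy^2z = 0^{p+k} 1^{p+2}. For this to lie in L we would need p+2 = (p+k)+2, which forces k = 0. But k ≥ 1, so xy^2z ∉ L.
This is a contradiction; hence L is not regular.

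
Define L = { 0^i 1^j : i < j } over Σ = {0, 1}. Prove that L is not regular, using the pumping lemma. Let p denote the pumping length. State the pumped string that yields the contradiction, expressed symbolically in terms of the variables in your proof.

0^{p+k} 1^{p+1}

Suppose for contradiction that L is regular, and let p be the pumping length.
Choose w = 0^p 1^{p+1} ∈ L, with |w| = 2p+1 ≥ p.
Write w = xyz as guaranteed by the lemma, with |xy| ≤ p and |y| > 0.
The first p characters of w are 0's, so xy (and hence y) consists only of 0's. Write y = 0^k, 1 ≤ k ≤ p.
Consider xy^2z = 0^{p+k} 1^{p+1}. Since k ≥ 1, the 0-count p+k is at least p+1, so i < j fails; thus xy^2z ∉ L.
This contradicts the pumping lemma, so L is not regular.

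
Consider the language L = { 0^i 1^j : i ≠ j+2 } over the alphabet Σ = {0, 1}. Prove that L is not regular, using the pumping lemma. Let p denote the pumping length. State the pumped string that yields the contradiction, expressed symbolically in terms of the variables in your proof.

0^{p+p!} 1^{p+p!-2}

Suppose for contradiction that L is regular, and let p be the pumping length.
Choose w = 0^p 1^{p+p!-2}. Since p ≠ (p+p!-2)+2 = p+p!, w ∈ L; and |w| ≥ p.
Write w = xyz as guaranteed by the lemma, with |xy| ≤ p and |y| > 0.
The first p characters of w are 0's, so xy (and hence y) consists only of 0's. Write y = 0^k, 1 ≤ k ≤ p.
Since 1 ≤ k ≤ p, k divides p!; set t = 1 + p!/k. Then xy^t z has p + (p!/k)·k = p + p! copies of 0. Now the 0-count is p+p! and (1-count)+2 = (p+p!-2)+2 = p+p!, so i ≠ j+2 fails. So xy^t z = 0^{p+p!} 1^{p+p!-2} ∉ L.
Contradiction. Therefore L is not regular.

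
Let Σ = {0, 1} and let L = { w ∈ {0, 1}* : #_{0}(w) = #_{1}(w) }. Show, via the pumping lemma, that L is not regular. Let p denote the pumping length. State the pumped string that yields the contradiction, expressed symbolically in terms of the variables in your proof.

Suppose for contradiction that L is regular, and let p be the pumping length.
Choose w = 0^p 1^p ∈ L with |w| = 2p ≥ p.
The pumping lemma gives a decomposition w = xyz where |xy| ≤ p and |y| > 0.
Because |xy| ≤ p and w begins with p copies of 0, we have y = 0^k with 1 ≤ k ≤ p.
Pump with i = 2: xy^2z = 0^{p+k} 1^p has p+k occurrences of 0 but only p of 1. Since k ≥ 1 the counts differ, so xy^2z ∉ L.
This contradicts the pumping lemma, so L is not regular.

0^{p+k} 1^p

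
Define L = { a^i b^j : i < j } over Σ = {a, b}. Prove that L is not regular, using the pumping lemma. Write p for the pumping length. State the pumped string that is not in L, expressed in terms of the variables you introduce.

a^{p+k} b^{p+1}

Toward a contradiction, assume L is regular with pumping length p.
Choose w = a^p b^{p+1} ∈ L, with |w| = 2p+1 ≥ p.
Write w = xyz as guaranteed by the lemma, with |xy| ≤ p and |y| ≥ 1.
The first p characters of w are a's, so xy (and hence y) consists only of a's. Write y = a^k, 1 ≤ k ≤ p.
Consider xy^2z = a^{p+k} b^{p+1}. Since k ≥ 1, the a-count p+k is at least p+1, so i < j fails; thus xy^2z ∉ L.
Contradiction. Therefore L is not regular.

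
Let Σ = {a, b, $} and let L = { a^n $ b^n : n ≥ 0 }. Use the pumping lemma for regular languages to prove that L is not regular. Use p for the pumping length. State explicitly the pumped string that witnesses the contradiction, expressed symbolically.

a^{p+k} $ b^p

Assume L is regular. Let p be the pumping length given by the pumping lemma.
Take w = a^p $ b^p ∈ L with |w| = 2p+1 ≥ p.
By the pumping lemma, w = xyz with |xy| ≤ p and y is nonempty.
Because |xy| ≤ p and w begins with p copies of a, we have y = a^k with 1 ≤ k ≤ p.
Pump with i = 2: xy^2z = a^{p+k} $ b^p, which would require p+k = p. But k ≥ 1, so xy^2z ∉ L.
Contradiction. Therefore L is not regular.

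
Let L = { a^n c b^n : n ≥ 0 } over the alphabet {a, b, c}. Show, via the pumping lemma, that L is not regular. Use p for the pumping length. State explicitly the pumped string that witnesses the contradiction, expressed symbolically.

a^{p+k} c b^p

Assume L is regular; let p be its pumping constant.
Take w = a^p c b^p ∈ L with |w| = 2p+1 ≥ p.
Write w = xyz as guaranteed by the lemma, with |xy| ≤ p and y is nonempty.
Since the first p symbols of w are all a's and |xy| ≤ p, y lies entirely in the leading a-block: y = a^k for some k with 1 ≤ k ≤ p.
Pump with i = 2: xy^2z = a^{p+k} c b^p, which would require p+k = p. But k ≥ 1, so xy^2z ∉ L.
Contradiction. Therefore L is not regular.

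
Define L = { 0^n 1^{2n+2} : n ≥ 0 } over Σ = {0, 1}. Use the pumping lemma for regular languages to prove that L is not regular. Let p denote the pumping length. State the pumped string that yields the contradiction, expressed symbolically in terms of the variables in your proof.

0^{p+k} 1^{2p+2}

Suppose for contradiction that L is regular, and let p be the pumping length.
Let w = 0^p 1^{2p+2} ∈ L; note |w| = 3p+2 ≥ p.
The pumping lemma gives a decomposition w = xyz where |xy| ≤ p and |y| ≥ 1.
Because |xy| ≤ p and w begins with p copies of 0, we have y = 0^k with 1 ≤ k ≤ p.
Pump with i = 2: xy^2z = 0^{p+k} 1^{2p+2}. For this to lie in L we would need 2p+2 = 2(p+k)+2, which forces k = 0. But k ≥ 1, so xy^2z ∉ L.
This contradicts the pumping lemma, so L is not regular.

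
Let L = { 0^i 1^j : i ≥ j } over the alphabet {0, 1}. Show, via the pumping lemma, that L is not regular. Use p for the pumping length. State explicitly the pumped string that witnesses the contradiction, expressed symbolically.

Suppose for contradiction that L is regular, and let p be the pumping length.
Choose w = 0^p 1^p ∈ L, with |w| = 2p ≥ p.
The pumping lemma gives a decomposition w = xyz where |xy| ≤ p and y is nonempty.
The first p characters of w are 0's, so xy (and hence y) consists only of 0's. Write y = 0^k, 1 ≤ k ≤ p.
Consider xy^0z = xz = 0^{p-k} 1^p. Since k ≥ 1, the 0-count p-k is less than p, so i ≥ j fails; thus xz ∉ L.
This contradicts the pumping lemma, so L is not regular.

0^{p-k} 1^p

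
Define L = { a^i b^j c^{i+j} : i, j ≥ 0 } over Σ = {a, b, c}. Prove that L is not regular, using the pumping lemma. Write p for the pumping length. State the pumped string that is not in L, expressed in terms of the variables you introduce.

a^{p+k} b^p c^{2p}

Assume L is regular; let p be its pumping constant.
Take w = a^p b^p c^{2p} ∈ L (with i=j=p, i+j=2p), |w| = 4p ≥ p.
Write w = xyz as guaranteed by the lemma, with |xy| ≤ p and y is nonempty.
Because |xy| ≤ p and w begins with p copies of a, we have y = a^k with 1 ≤ k ≤ p.
Consider xy^2z = a^{p+k} b^p c^{2p}. Now the a- and b-counts sum to 2p+k, but the c-count is 2p ≠ 2p+k. So xy^2z ∉ L.
Contradiction. Therefore L is not regular.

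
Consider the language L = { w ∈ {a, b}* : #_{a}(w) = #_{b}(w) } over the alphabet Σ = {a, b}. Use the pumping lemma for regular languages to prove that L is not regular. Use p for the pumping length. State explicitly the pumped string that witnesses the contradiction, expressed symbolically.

Assume L is regular. Let p be the pumping length given by the pumping lemma.
Choose w = a^p b^p ∈ L with |w| = 2p ≥ p.
Write w = xyz as guaranteed by the lemma, with |xy| ≤ p and y is nonempty.
Since the first p symbols of w are all a's and |xy| ≤ p, y lies entirely in the leading a-block: y = a^k for some k with 1 ≤ k ≤ p.
Pump with i = 2: xy^2z = a^{p+k} b^p has p+k occurrences of a but only p of b. Since k ≥ 1 the counts differ, so xy^2z ∉ L.
This is a contradiction; hence L is not regular.

a^{p+k} b^p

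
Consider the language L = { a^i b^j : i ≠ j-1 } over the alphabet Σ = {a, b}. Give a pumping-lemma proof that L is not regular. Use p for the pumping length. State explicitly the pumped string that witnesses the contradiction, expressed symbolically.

a^{p+p!} b^{p+p!+1}

Assume L is regular. Let p be the pumping length given by the pumping lemma.
Choose w = a^p b^{p+p!+1}. Since p ≠ (p+p!+1)-1 = p+p!, w ∈ L; and |w| ≥ p.
By the pumping lemma, w = xyz with |xy| ≤ p and y is nonempty.
Since the first p symbols of w are all a's and |xy| ≤ p, y lies entirely in the leading a-block: y = a^k for some k with 1 ≤ k ≤ p.
Since 1 ≤ k ≤ p, k divides p!; set t = 1 + p!/k. Then xy^t z has p + (p!/k)·k = p + p! copies of a. Now the a-count is p+p! and (b-count)-1 = (p+p!+1)-1 = p+p!, so i ≠ j-1 fails. So xy^t z = a^{p+p!} b^{p+p!+1} ∉ L.
Contradiction. Therefore L is not regular.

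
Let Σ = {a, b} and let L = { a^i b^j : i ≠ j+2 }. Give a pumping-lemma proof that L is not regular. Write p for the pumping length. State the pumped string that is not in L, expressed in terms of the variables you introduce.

a^{p+p!} b^{p+p!-2}

Assume L is regular; let p be its pumping constant.
Choose w = a^p b^{p+p!-2}. Since p ≠ (p+p!-2)+2 = p+p!, w ∈ L; and |w| ≥ p.
By the pumping lemma, w = xyz with |xy| ≤ p and |y| > 0.
Since the first p symbols of w are all a's and |xy| ≤ p, y lies entirely in the leading a-block: y = a^k for some k with 1 ≤ k ≤ p.
Since 1 ≤ k ≤ p, k divides p!; set t = 1 + p!/k. Then xy^t z has p + (p!/k)·k = p + p! copies of a. Now the a-count is p+p! and (b-count)+2 = (p+p!-2)+2 = p+p!, so i ≠ j+2 fails. So xy^t z = a^{p+p!} b^{p+p!-2} ∉ L.
This is a contradiction; hence L is not regular.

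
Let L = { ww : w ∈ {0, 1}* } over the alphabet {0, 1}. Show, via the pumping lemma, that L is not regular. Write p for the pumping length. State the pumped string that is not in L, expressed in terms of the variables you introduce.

Assume L is regular. Let p be the pumping length given by the pumping lemma.
Take w = 0^p 1^p 0^p 1^p = uu where u = 0^p1^p; then w ∈ L and |w| = 4p ≥ p.
Write w = xyz as guaranteed by the lemma, with |xy| ≤ p and |y| > 0.
Because |xy| ≤ p and w begins with p copies of 0, we have y = 0^k with 1 ≤ k ≤ p.
Pump with i = 2: xy^2z = 0^{p+k} 1^p 0^p 1^p, of length 4p+k. Suppose this equals vv. The string starts with 0 and ends with 1, so v does too; thus the boundary between the two copies of v is a 1→0 transition. There is exactly one such transition, at position 2p+k, so |v| = 2p+k and |vv| = 4p+2k ≠ 4p+k since k ≥ 1. So xy^2z ∉ L.
This is a contradiction; hence L is not regular.

0^{p+k} 1^p 0^p 1^p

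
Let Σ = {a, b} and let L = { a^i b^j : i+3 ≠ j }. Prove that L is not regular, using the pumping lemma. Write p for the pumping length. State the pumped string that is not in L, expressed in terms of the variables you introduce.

a^{p+p!} b^{p+p!+3}

Assume L is regular. Let p be the pumping length given by the pumping lemma.
Choose w = a^p b^{p+p!+3}. Since p ≠ (p+p!+3)-3 = p+p!, w ∈ L; and |w| ≥ p.
The pumping lemma gives a decomposition w = xyz where |xy| ≤ p and y is nonempty.
Because |xy| ≤ p and w begins with p copies of a, we have y = a^k with 1 ≤ k ≤ p.
Since 1 ≤ k ≤ p, k divides p!; set t = 1 + p!/k. Then xy^t z has p + (p!/k)·k = p + p! copies of a. Now the a-count is p+p! and (b-count)-3 = (p+p!+3)-3 = p+p!, so i+3 ≠ j fails. So xy^t z = a^{p+p!} b^{p+p!+3} ∉ L.
This is a contradiction; hence L is not regular.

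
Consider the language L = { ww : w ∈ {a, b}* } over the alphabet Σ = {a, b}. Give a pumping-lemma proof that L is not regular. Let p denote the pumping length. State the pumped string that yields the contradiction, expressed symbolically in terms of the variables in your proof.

a^{p+k} b^p a^p b^p

Assume L is regular. Let p be the pumping length given by the pumping lemma.
Take w = a^p b^p a^p b^p = uu where u = a^pb^p; then w ∈ L and |w| = 4p ≥ p.
Write w = xyz as guaranteed by the lemma, with |xy| ≤ p and y is nonempty.
Since the first p symbols of w are all a's and |xy| ≤ p, y lies entirely in the leading a-block: y = a^k for some k with 1 ≤ k ≤ p.
Pump with i = 2: xy^2z = a^{p+k} b^p a^p b^p, of length 4p+k. Suppose this equals vv. The string starts with a and ends with b, so v does too; thus the boundary between the two copies of v is a b→a transition. There is exactly one such transition, at position 2p+k, so |v| = 2p+k and |vv| = 4p+2k ≠ 4p+k since k ≥ 1. So xy^2z ∉ L.
Contradiction. Therefore L is not regular.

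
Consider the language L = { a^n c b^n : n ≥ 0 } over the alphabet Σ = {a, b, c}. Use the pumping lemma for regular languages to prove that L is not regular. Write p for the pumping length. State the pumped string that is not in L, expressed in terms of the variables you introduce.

a^{p+k} c b^p

Assume L is regular; let p be its pumping constant.
Take w = a^p c b^p ∈ L with |w| = 2p+1 ≥ p.
Write w = xyz as guaranteed by the lemma, with |xy| ≤ p and |y| ≥ 1.
Because |xy| ≤ p and w begins with p copies of a, we have y = a^k with 1 ≤ k ≤ p.
Pump with i = 2: xy^2z = a^{p+k} c b^p, which would require p+k = p. But k ≥ 1, so xy^2z ∉ L.
Contradiction. Therefore L is not regular.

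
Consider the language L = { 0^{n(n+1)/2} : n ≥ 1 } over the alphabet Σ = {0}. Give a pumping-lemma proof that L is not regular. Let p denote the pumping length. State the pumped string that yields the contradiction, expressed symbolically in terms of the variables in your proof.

0^{p(p+1)/2+k}

Assume L is regular. Let p be the pumping length given by the pumping lemma.
Take w = 0^{p(p+1)/2} ∈ L with |w| = p(p+1)/2 ≥ p.
The pumping lemma gives a decomposition w = xyz where |xy| ≤ p and |y| ≥ 1.
Then y = 0^k for some k with 1 ≤ k ≤ p.
Pump with i = 2: xy^2z = 0^{p(p+1)/2+k}. Since 1 ≤ k ≤ p, p(p+1)/2 < p(p+1)/2+k ≤ p(p+1)/2+p < (p+1)(p+2)/2, so p(p+1)/2+k is strictly between consecutive triangular numbers. So xy^2z ∉ L.
This contradicts the pumping lemma, so L is not regular.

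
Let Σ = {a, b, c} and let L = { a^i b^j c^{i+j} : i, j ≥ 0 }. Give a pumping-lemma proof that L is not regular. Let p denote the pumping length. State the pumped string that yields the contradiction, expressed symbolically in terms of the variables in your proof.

a^{p+k} b^p c^{2p}

Toward a contradiction, assume L is regular with pumping length p.
Take w = a^p b^p c^{2p} ∈ L (with i=j=p, i+j=2p), |w| = 4p ≥ p.
Write w = xyz as guaranteed by the lemma, with |xy| ≤ p and |y| ≥ 1.
Because |xy| ≤ p and w begins with p copies of a, we have y = a^k with 1 ≤ k ≤ p.
Consider xy^2z = a^{p+k} b^p c^{2p}. Now the a- and b-counts sum to 2p+k, but the c-count is 2p ≠ 2p+k. So xy^2z ∉ L.
Contradiction. Therefore L is not regular.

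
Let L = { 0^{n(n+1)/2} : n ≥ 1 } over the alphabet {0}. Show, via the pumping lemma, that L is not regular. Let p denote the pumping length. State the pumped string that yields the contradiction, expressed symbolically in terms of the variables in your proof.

Assume L is regular; let p be its pumping constant.
Take w = 0^{p(p+1)/2} ∈ L with |w| = p(p+1)/2 ≥ p.
The pumping lemma gives a decomposition w = xyz where |xy| ≤ p and |y| > 0.
Then y = 0^k for some k with 1 ≤ k ≤ p.
Pump with i = 2: xy^2z = 0^{p(p+1)/2+k}. Since 1 ≤ k ≤ p, p(p+1)/2 < p(p+1)/2+k ≤ p(p+1)/2+p < (p+1)(p+2)/2, so p(p+1)/2+k is strictly between consecutive triangular numbers. So xy^2z ∉ L.
This contradicts the pumping lemma, so L is not regular.

0^{p(p+1)/2+k}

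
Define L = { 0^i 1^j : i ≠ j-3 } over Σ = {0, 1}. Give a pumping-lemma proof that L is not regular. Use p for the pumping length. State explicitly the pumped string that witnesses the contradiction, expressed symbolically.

Suppose for contradiction that L is regular, and let p be the pumping length.
Choose w = 0^p 1^{p+p!+3}. Since p ≠ (p+p!+3)-3 = p+p!, w ∈ L; and |w| ≥ p.
Write w = xyz as guaranteed by the lemma, with |xy| ≤ p and |y| ≥ 1.
Since the first p symbols of w are all 0's and |xy| ≤ p, y lies entirely in the leading 0-block: y = 0^k for some k with 1 ≤ k ≤ p.
Since 1 ≤ k ≤ p, k divides p!; set t = 1 + p!/k. Then xy^t z has p + (p!/k)·k = p + p! copies of 0. Now the 0-count is p+p! and (1-count)-3 = (p+p!+3)-3 = p+p!, so i ≠ j-3 fails. So xy^t z = 0^{p+p!} 1^{p+p!+3} ∉ L.
This is a contradiction; hence L is not regular.

0^{p+p!} 1^{p+p!+3}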